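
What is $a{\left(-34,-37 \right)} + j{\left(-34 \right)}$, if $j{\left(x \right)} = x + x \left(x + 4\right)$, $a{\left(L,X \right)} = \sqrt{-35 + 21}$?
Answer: $986 + i \sqrt{14} \approx 986.0 + 3.7417 i$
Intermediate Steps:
$a{\left(L,X \right)} = i \sqrt{14}$ ($a{\left(L,X \right)} = \sqrt{-14} = i \sqrt{14}$)
$j{\left(x \right)} = x + x \left(4 + x\right)$
$a{\left(-34,-37 \right)} + j{\left(-34 \right)} = i \sqrt{14} - 34 \left(5 - 34\right) = i \sqrt{14} - -986 = i \sqrt{14} + 986 = 986 + i \sqrt{14}$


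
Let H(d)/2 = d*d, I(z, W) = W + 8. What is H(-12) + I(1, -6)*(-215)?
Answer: -142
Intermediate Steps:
I(z, W) = 8 + W
H(d) = 2*d² (H(d) = 2*(d*d) = 2*d²)
H(-12) + I(1, -6)*(-215) = 2*(-12)² + (8 - 6)*(-215) = 2*144 + 2*(-215) = 288 - 430 = -142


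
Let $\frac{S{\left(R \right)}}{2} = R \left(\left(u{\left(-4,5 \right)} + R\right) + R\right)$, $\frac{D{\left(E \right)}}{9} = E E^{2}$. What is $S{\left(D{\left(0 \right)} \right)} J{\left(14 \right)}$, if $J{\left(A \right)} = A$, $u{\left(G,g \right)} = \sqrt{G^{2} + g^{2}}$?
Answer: $0$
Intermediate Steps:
$D{\left(E \right)} = 9 E^{3}$ ($D{\left(E \right)} = 9 E E^{2} = 9 E^{3}$)
$S{\left(R \right)} = 2 R \left(\sqrt{41} + 2 R\right)$ ($S{\left(R \right)} = 2 R \left(\left(\sqrt{\left(-4\right)^{2} + 5^{2}} + R\right) + R\right) = 2 R \left(\left(\sqrt{16 + 25} + R\right) + R\right) = 2 R \left(\left(\sqrt{41} + R\right) + R\right) = 2 R \left(\left(R + \sqrt{41}\right) + R\right) = 2 R \left(\sqrt{41} + 2 R\right)$)
$S{\left(D{\left(0 \right)} \right)} J{\left(14 \right)} = 2 \cdot 9 \cdot 0^{3} \left(\sqrt{41} + 2 \cdot 9 \cdot 0^{3}\right) 14 = 2 \cdot 9 \cdot 0 \left(\sqrt{41} + 2 \cdot 9 \cdot 0\right) 14 = 2 \cdot 0 \left(\sqrt{41} + 2 \cdot 0\right) 14 = 2 \cdot 0 \left(\sqrt{41} + 0\right) 14 = 2 \cdot 0 \sqrt{41} \cdot 14 = 0 \cdot 14 = 0$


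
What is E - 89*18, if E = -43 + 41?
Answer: -1604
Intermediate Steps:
E = -2
E - 89*18 = -2 - 89*18 = -2 - 1602 = -1604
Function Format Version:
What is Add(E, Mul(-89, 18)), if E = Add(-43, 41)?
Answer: -1604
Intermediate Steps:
E = -2
Add(E, Mul(-89, 18)) = Add(-2, Mul(-89, 18)) = Add(-2, -1602) = -1604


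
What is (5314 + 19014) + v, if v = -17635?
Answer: 6693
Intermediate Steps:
(5314 + 19014) + v = (5314 + 19014) - 17635 = 24328 - 17635 = 6693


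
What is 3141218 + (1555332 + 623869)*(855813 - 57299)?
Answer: 1740125648532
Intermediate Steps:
3141218 + (1555332 + 623869)*(855813 - 57299) = 3141218 + 2179201*798514 = 3141218 + 1740122507314 = 1740125648532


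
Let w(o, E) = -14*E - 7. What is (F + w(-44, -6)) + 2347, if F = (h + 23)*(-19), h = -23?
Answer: 2424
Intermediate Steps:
F = 0 (F = (-23 + 23)*(-19) = 0*(-19) = 0)
w(o, E) = -7 - 14*E
(F + w(-44, -6)) + 2347 = (0 + (-7 - 14*(-6))) + 2347 = (0 + (-7 + 84)) + 2347 = (0 + 77) + 2347 = 77 + 2347 = 2424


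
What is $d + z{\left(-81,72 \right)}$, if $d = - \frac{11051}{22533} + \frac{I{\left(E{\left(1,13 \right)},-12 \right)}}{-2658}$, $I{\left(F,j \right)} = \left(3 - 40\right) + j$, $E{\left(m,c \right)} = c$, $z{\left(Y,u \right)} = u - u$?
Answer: $- \frac{3141049}{6654746} \approx -0.472$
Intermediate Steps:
$z{\left(Y,u \right)} = 0$
$I{\left(F,j \right)} = -37 + j$
$d = - \frac{3141049}{6654746}$ ($d = - \frac{11051}{22533} + \frac{-37 - 12}{-2658} = \left(-11051\right) \frac{1}{22533} - - \frac{49}{2658} = - \frac{11051}{22533} + \frac{49}{2658} = - \frac{3141049}{6654746} \approx -0.472$)
$d + z{\left(-81,72 \right)} = - \frac{3141049}{6654746} + 0 = - \frac{3141049}{6654746}$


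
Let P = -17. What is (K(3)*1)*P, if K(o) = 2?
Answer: -34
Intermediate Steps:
(K(3)*1)*P = (2*1)*(-17) = 2*(-17) = -34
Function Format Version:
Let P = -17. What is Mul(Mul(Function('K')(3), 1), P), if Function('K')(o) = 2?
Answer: -34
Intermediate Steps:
Mul(Mul(Function('K')(3), 1), P) = Mul(Mul(2, 1), -17) = Mul(2, -17) = -34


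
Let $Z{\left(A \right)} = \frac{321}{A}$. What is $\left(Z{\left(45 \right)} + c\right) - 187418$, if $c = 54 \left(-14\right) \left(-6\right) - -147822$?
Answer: $- \frac{525793}{15} \approx -35053.0$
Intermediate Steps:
$c = 152358$ ($c = \left(-756\right) \left(-6\right) + 147822 = 4536 + 147822 = 152358$)
$\left(Z{\left(45 \right)} + c\right) - 187418 = \left(\frac{321}{45} + 152358\right) - 187418 = \left(321 \cdot \frac{1}{45} + 152358\right) - 187418 = \left(\frac{107}{15} + 152358\right) - 187418 = \frac{2285477}{15} - 187418 = - \frac{525793}{15}$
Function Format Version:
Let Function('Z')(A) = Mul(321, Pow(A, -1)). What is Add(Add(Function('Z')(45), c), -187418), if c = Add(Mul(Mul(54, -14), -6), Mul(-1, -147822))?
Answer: Rational(-525793, 15) ≈ -35053.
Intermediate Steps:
c = 152358 (c = Add(Mul(-756, -6), 147822) = Add(4536, 147822) = 152358)
Add(Add(Function('Z')(45), c), -187418) = Add(Add(Mul(321, Pow(45, -1)), 152358), -187418) = Add(Add(Mul(321, Rational(1, 45)), 152358), -187418) = Add(Add(Rational(107, 15), 152358), -187418) = Add(Rational(2285477, 15), -187418) = Rational(-525793, 15)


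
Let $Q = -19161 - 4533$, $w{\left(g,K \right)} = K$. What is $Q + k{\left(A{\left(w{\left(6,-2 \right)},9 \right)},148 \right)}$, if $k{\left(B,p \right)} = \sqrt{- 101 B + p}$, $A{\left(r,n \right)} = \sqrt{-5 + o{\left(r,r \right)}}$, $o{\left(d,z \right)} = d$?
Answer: $-23694 + \sqrt{148 - 101 i \sqrt{7}} \approx -23679.0 - 8.8732 i$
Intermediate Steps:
$A{\left(r,n \right)} = \sqrt{-5 + r}$
$k{\left(B,p \right)} = \sqrt{p - 101 B}$
$Q = -23694$
$Q + k{\left(A{\left(w{\left(6,-2 \right)},9 \right)},148 \right)} = -23694 + \sqrt{148 - 101 \sqrt{-5 - 2}} = -23694 + \sqrt{148 - 101 \sqrt{-7}} = -23694 + \sqrt{148 - 101 i \sqrt{7}}$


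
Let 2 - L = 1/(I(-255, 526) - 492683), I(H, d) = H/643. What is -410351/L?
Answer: -129997319033824/633591491 ≈ -2.0518e+5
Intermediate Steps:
I(H, d) = H/643 (I(H, d) = H*(1/643) = H/643)
L = 633591491/316795424 (L = 2 - 1/((1/643)*(-255) - 492683) = 2 - 1/(-255/643 - 492683) = 2 - 1/(-316795424/643) = 2 - 1*(-643/316795424) = 2 + 643/316795424 = 633591491/316795424 ≈ 2.0000)
-410351/L = -410351/633591491/316795424 = -410351*316795424/633591491 = -129997319033824/633591491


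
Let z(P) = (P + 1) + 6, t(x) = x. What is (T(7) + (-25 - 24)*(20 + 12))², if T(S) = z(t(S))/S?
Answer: 2452356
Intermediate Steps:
z(P) = 7 + P (z(P) = (1 + P) + 6 = 7 + P)
T(S) = (7 + S)/S
(T(7) + (-25 - 24)*(20 + 12))² = ((7 + 7)/7 + (-25 - 24)*(20 + 12))² = ((⅐)*14 - 49*32)² = (2 - 1568)² = (-1566)² = 2452356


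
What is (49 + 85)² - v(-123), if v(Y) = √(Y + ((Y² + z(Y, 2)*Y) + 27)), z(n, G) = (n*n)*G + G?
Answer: 17956 - 3*I*√411883 ≈ 17956.0 - 1925.3*I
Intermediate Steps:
z(n, G) = G + G*n² (z(n, G) = n²*G + G = G*n² + G = G + G*n²)
v(Y) = √(27 + Y + Y² + Y*(2 + 2*Y²)) (v(Y) = √(Y + ((Y² + (2*(1 + Y²))*Y) + 27)) = √(Y + ((Y² + (2 + 2*Y²)*Y) + 27)) = √(Y + ((Y² + Y*(2 + 2*Y²)) + 27)) = √(Y + (27 + Y² + Y*(2 + 2*Y²))) = √(27 + Y + Y² + Y*(2 + 2*Y²)))
(49 + 85)² - v(-123) = (49 + 85)² - √(27 + (-123)² + 2*(-123)³ + 3*(-123)) = 134² - √(27 + 15129 + 2*(-1860867) - 369) = 17956 - √(27 + 15129 - 3721734 - 369) = 17956 - √(-3706947) = 17956 - 3*I*√411883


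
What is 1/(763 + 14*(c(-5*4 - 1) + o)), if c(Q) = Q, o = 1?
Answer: 1/483 ≈ 0.0020704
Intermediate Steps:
1/(763 + 14*(c(-5*4 - 1) + o)) = 1/(763 + 14*((-5*4 - 1) + 1)) = 1/(763 + 14*((-20 - 1) + 1)) = 1/(763 + 14*(-21 + 1)) = 1/(763 + 14*(-20)) = 1/(763 - 280) = 1/483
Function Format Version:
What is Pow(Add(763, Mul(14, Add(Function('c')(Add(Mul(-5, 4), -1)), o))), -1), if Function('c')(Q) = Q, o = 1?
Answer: Rational(1, 483) ≈ 0.0020704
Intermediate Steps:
Pow(Add(763, Mul(14, Add(Function('c')(Add(Mul(-5, 4), -1)), o))), -1) = Pow(Add(763, Mul(14, Add(Add(Mul(-5, 4), -1), 1))), -1) = Pow(Add(763, Mul(14, Add(Add(-20, -1), 1))), -1) = Pow(Add(763, Mul(14, Add(-21, 1))), -1) = Pow(Add(763, Mul(14, -20)), -1) = Pow(Add(763, -280), -1) = Pow(483, -1) = Rational(1, 483)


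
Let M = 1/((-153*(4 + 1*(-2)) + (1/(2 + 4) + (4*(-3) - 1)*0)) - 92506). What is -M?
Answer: 6/556871 ≈ 1.0774e-5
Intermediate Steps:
M = -6/556871 (M = 1/((-153*(4 - 2) + (1/6 + (-12 - 1)*0)) - 92506) = 1/((-153*2 + (⅙ - 13*0)) - 92506) = 1/((-306 + (⅙ + 0)) - 92506) = 1/((-306 + ⅙) - 92506) = 1/(-1835/6 - 92506) = 1/(-556871/6) = -6/556871 ≈ -1.0774e-5)
-M = -1*(-6/556871) = 6/556871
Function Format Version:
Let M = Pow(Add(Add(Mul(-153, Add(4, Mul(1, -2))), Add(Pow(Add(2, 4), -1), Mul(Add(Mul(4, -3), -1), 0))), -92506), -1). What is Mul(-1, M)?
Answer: Rational(6, 556871) ≈ 1.0774e-5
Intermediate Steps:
M = Rational(-6, 556871) (M = Pow(Add(Add(Mul(-153, Add(4, -2)), Add(Pow(6, -1), Mul(Add(-12, -1), 0))), -92506), -1) = Pow(Add(Add(Mul(-153, 2), Add(Rational(1, 6), Mul(-13, 0))), -92506), -1) = Pow(Add(Add(-306, Add(Rational(1, 6), 0)), -92506), -1) = Pow(Add(Add(-306, Rational(1, 6)), -92506), -1) = Pow(Add(Rational(-1835, 6), -92506), -1) = Pow(Rational(-556871, 6), -1) = Rational(-6, 556871) ≈ -1.0774e-5)
Mul(-1, M) = Mul(-1, Rational(-6, 556871)) = Rational(6, 556871)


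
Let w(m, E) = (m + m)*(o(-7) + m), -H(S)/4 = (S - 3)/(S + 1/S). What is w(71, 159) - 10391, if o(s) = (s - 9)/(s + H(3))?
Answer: 109/7 ≈ 15.571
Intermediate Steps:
H(S) = -4*(-3 + S)/(S + 1/S) (H(S) = -4*(S - 3)/(S + 1/S) = -4*(-3 + S)/(S + 1/S))
o(s) = (-9 + s)/s (o(s) = (s - 9)/(s + 4*3*(3 - 1*3)/(1 + 3**2)) = (-9 + s)/(s + 4*3*(3 - 3)/(1 + 9)) = (-9 + s)/(s + 4*3*0/10) = (-9 + s)/(s + 4*3*(1/10)*0) = (-9 + s)/(s + 0) = (-9 + s)/s)
w(m, E) = 2*m*(16/7 + m) (w(m, E) = (m + m)*((-9 - 7)/(-7) + m) = (2*m)*(-1/7*(-16) + m) = (2*m)*(16/7 + m) = 2*m*(16/7 + m))
w(71, 159) - 10391 = (2/7)*71*(16 + 7*71) - 10391 = (2/7)*71*(16 + 497) - 10391 = (2/7)*71*513 - 10391 = 72846/7 - 10391 = 109/7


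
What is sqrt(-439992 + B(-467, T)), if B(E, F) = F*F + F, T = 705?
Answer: sqrt(57738) ≈ 240.29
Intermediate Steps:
B(E, F) = F + F**2 (B(E, F) = F**2 + F = F + F**2)
sqrt(-439992 + B(-467, T)) = sqrt(-439992 + 705*(1 + 705)) = sqrt(-439992 + 705*706) = sqrt(-439992 + 497730) = sqrt(57738)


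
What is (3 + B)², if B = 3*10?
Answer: 1089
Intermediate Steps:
B = 30
(3 + B)² = (3 + 30)² = 33² = 1089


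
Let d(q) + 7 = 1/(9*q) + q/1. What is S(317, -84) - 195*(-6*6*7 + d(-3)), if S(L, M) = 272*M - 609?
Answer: 248762/9 ≈ 27640.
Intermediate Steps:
S(L, M) = -609 + 272*M
d(q) = -7 + q + 1/(9*q) (d(q) = -7 + (1/(9*q) + q/1) = -7 + (1/(9*q) + q*1) = -7 + (1/(9*q) + q) = -7 + (q + 1/(9*q)) = -7 + q + 1/(9*q))
S(317, -84) - 195*(-6*6*7 + d(-3)) = (-609 + 272*(-84)) - 195*(-6*6*7 + (-7 - 3 + (1/9)/(-3))) = (-609 - 22848) - 195*(-36*7 + (-7 - 3 + (1/9)*(-1/3))) = -23457 - 195*(-252 + (-7 - 3 - 1/27)) = -23457 - 195*(-252 - 271/27) = -23457 - 195*(-7075/27) = -23457 + 459875/9 = 248762/9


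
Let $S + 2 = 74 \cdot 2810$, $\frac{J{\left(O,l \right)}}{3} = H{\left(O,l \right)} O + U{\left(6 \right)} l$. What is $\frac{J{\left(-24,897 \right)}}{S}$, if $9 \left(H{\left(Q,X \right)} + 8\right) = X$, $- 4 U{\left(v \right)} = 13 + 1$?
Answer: $- \frac{32037}{415876} \approx -0.077035$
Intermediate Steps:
$U{\left(v \right)} = - \frac{7}{2}$ ($U{\left(v \right)} = - \frac{13 + 1}{4} = \left(- \frac{1}{4}\right) 14 = - \frac{7}{2}$)
$H{\left(Q,X \right)} = -8 + \frac{X}{9}$
$J{\left(O,l \right)} = - \frac{21 l}{2} + 3 O \left(-8 + \frac{l}{9}\right)$ ($J{\left(O,l \right)} = 3 \left(\left(-8 + \frac{l}{9}\right) O - \frac{7 l}{2}\right) = 3 \left(O \left(-8 + \frac{l}{9}\right) - \frac{7 l}{2}\right) = 3 \left(- \frac{7 l}{2} + O \left(-8 + \frac{l}{9}\right)\right) = - \frac{21 l}{2} + 3 O \left(-8 + \frac{l}{9}\right)$)
$S = 207938$ ($S = -2 + 74 \cdot 2810 = -2 + 207940 = 207938$)
$\frac{J{\left(-24,897 \right)}}{S} = \frac{\left(- \frac{21}{2}\right) 897 + \frac{1}{3} \left(-24\right) \left(-72 + 897\right)}{207938} = \left(- \frac{18837}{2} + \frac{1}{3} \left(-24\right) 825\right) \frac{1}{207938} = \left(- \frac{18837}{2} - 6600\right) \frac{1}{207938} = \left(- \frac{32037}{2}\right) \frac{1}{207938} = - \frac{32037}{415876}$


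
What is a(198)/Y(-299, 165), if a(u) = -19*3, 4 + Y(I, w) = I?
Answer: 19/101 ≈ 0.18812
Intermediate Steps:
Y(I, w) = -4 + I
a(u) = -57
a(198)/Y(-299, 165) = -57/(-4 - 299) = -57/(-303) = -57*(-1/303) = 19/101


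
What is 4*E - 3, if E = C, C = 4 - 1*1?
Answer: 9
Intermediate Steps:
C = 3 (C = 4 - 1 = 3)
E = 3
4*E - 3 = 4*3 - 3 = 12 - 3 = 9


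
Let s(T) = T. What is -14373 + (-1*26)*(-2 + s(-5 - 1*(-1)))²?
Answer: -15309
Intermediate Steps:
-14373 + (-1*26)*(-2 + s(-5 - 1*(-1)))² = -14373 + (-1*26)*(-2 + (-5 - 1*(-1)))² = -14373 - 26*(-2 + (-5 + 1))² = -14373 - 26*(-2 - 4)² = -14373 - 26*(-6)² = -14373 - 26*36 = -14373 - 936 = -15309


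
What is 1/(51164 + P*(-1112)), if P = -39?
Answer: 1/94532 ≈ 1.0578e-5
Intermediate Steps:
1/(51164 + P*(-1112)) = 1/(51164 - 39*(-1112)) = 1/(51164 + 43368) = 1/94532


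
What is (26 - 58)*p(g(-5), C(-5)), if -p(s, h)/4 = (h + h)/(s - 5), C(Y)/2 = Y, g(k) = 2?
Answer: 2560/3 ≈ 853.33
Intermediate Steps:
C(Y) = 2*Y
p(s, h) = -8*h/(-5 + s) (p(s, h) = -4*(h + h)/(s - 5) = -4*2*h/(-5 + s) = -8*h/(-5 + s))
(26 - 58)*p(g(-5), C(-5)) = (26 - 58)*(-8*2*(-5)/(-5 + 2)) = -(-256)*(-10)/(-3) = -(-256)*(-10)*(-1)/3 = -32*(-80/3) = 2560/3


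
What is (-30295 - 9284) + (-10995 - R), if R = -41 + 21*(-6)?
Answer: -50407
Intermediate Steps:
R = -167 (R = -41 - 126 = -167)
(-30295 - 9284) + (-10995 - R) = (-30295 - 9284) + (-10995 - 1*(-167)) = -39579 + (-10995 + 167) = -39579 - 10828 = -50407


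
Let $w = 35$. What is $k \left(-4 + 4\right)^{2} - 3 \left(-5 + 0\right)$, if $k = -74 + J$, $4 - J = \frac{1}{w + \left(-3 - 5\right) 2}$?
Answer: $15$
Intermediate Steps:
$J = \frac{75}{19}$ ($J = 4 - \frac{1}{35 + \left(-3 - 5\right) 2} = 4 - \frac{1}{35 - 16} = 4 - \frac{1}{19} = \frac{75}{19} \approx 3.9474$)
$k = - \frac{1331}{19}$ ($k = -74 + \frac{75}{19} = - \frac{1331}{19} \approx -70.053$)
$k \left(-4 + 4\right)^{2} - 3 \left(-5 + 0\right) = - \frac{1331 \left(-4 + 4\right)^{2}}{19} - 3 \left(-5 + 0\right) = - \frac{1331 \cdot 0^{2}}{19} - -15 = \left(- \frac{1331}{19}\right) 0 + 15 = 0 + 15 = 15$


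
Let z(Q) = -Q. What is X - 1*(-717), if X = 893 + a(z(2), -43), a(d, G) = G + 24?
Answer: 1591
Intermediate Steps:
a(d, G) = 24 + G
X = 874 (X = 893 + (24 - 43) = 893 - 19 = 874)
X - 1*(-717) = 874 - 1*(-717) = 874 + 717 = 1591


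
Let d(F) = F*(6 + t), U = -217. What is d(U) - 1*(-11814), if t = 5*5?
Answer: 5087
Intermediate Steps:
t = 25
d(F) = 31*F (d(F) = F*(6 + 25) = F*31 = 31*F)
d(U) - 1*(-11814) = 31*(-217) - 1*(-11814) = -6727 + 11814 = 5087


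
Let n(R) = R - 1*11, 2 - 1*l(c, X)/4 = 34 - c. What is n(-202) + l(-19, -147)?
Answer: -417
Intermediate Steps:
l(c, X) = -128 + 4*c (l(c, X) = 8 - 4*(34 - c) = 8 + (-136 + 4*c) = -128 + 4*c)
n(R) = -11 + R (n(R) = R - 11 = -11 + R)
n(-202) + l(-19, -147) = (-11 - 202) + (-128 + 4*(-19)) = -213 + (-128 - 76) = -213 - 204 = -417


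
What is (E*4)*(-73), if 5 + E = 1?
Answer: 1168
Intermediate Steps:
E = -4 (E = -5 + 1 = -4)
(E*4)*(-73) = -4*4*(-73) = -16*(-73) = 1168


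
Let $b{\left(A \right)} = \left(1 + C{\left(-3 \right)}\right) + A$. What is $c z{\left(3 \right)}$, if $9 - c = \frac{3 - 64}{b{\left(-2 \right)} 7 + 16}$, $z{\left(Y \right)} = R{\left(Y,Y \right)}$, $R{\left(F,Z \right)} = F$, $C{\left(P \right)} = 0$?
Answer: $\frac{142}{3} \approx 47.333$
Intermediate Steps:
$b{\left(A \right)} = 1 + A$ ($b{\left(A \right)} = \left(1 + 0\right) + A = 1 + A$)
$z{\left(Y \right)} = Y$
$c = \frac{142}{9}$ ($c = 9 - \frac{3 - 64}{\left(1 - 2\right) 7 + 16} = 9 - \frac{3 - 64}{\left(-1\right) 7 + 16} = 9 - - \frac{61}{-7 + 16} = 9 - - \frac{61}{9} = 9 + \frac{61}{9} = \frac{142}{9} \approx 15.778$)
$c z{\left(3 \right)} = \frac{142}{9} \cdot 3 = \frac{142}{3}$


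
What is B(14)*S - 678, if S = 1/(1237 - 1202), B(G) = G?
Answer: -3388/5 ≈ -677.60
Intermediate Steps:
S = 1/35 ≈ 0.028571
B(14)*S - 678 = 14*(1/35) - 678 = ⅖ - 678 = -3388/5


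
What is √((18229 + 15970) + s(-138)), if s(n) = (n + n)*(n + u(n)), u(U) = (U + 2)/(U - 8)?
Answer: √383847359/73 ≈ 268.38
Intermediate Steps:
u(U) = (2 + U)/(-8 + U)
s(n) = 2*n*(n + (2 + n)/(-8 + n)) (s(n) = (n + n)*(n + (2 + n)/(-8 + n)) = (2*n)*(n + (2 + n)/(-8 + n)) = 2*n*(n + (2 + n)/(-8 + n)))
√((18229 + 15970) + s(-138)) = √((18229 + 15970) + 2*(-138)*(2 - 138 - 138*(-8 - 138))/(-8 - 138)) = √(34199 + 2*(-138)*(2 - 138 - 138*(-146))/(-146)) = √(34199 + 2*(-138)*(-1/146)*(2 - 138 + 20148)) = √(34199 + 2*(-138)*(-1/146)*20012) = √(34199 + 2761656/73) = √(5258183/73) = √383847359/73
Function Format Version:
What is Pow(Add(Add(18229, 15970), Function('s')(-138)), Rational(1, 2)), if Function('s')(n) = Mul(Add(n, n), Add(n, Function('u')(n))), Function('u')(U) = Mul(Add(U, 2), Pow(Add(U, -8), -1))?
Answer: Mul(Rational(1, 73), Pow(383847359, Rational(1, 2))) ≈ 268.38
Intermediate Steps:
Function('u')(U) = Mul(Pow(Add(-8, U), -1), Add(2, U)) (Function('u')(U) = Mul(Add(2, U), Pow(Add(-8, U), -1)) = Mul(Pow(Add(-8, U), -1), Add(2, U)))
Function('s')(n) = Mul(2, n, Add(n, Mul(Pow(Add(-8, n), -1), Add(2, n)))) (Function('s')(n) = Mul(Add(n, n), Add(n, Mul(Pow(Add(-8, n), -1), Add(2, n)))) = Mul(Mul(2, n), Add(n, Mul(Pow(Add(-8, n), -1), Add(2, n)))) = Mul(2, n, Add(n, Mul(Pow(Add(-8, n), -1), Add(2, n)))))
Pow(Add(Add(18229, 15970), Function('s')(-138)), Rational(1, 2)) = Pow(Add(Add(18229, 15970), Mul(2, -138, Pow(Add(-8, -138), -1), Add(2, -138, Mul(-138, Add(-8, -138))))), Rational(1, 2)) = Pow(Add(34199, Mul(2, -138, Pow(-146, -1), Add(2, -138, Mul(-138, -146)))), Rational(1, 2)) = Pow(Add(34199, Mul(2, -138, Rational(-1, 146), Add(2, -138, 20148))), Rational(1, 2)) = Pow(Add(34199, Mul(2, -138, Rational(-1, 146), 20012)), Rational(1, 2)) = Pow(Add(34199, Rational(2761656, 73)), Rational(1, 2)) = Pow(Rational(5258183, 73), Rational(1, 2)) = Mul(Rational(1, 73), Pow(383847359, Rational(1, 2)))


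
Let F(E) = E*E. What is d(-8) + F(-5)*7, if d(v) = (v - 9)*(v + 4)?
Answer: 243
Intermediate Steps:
d(v) = (-9 + v)*(4 + v)
F(E) = E²
d(-8) + F(-5)*7 = (-36 + (-8)² - 5*(-8)) + (-5)²*7 = (-36 + 64 + 40) + 25*7 = 68 + 175 = 243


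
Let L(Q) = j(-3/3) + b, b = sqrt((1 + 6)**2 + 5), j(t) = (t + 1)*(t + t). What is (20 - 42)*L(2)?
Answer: -66*sqrt(6) ≈ -161.67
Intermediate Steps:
j(t) = 2*t*(1 + t) (j(t) = (1 + t)*(2*t) = 2*t*(1 + t))
b = 3*sqrt(6) (b = sqrt(7**2 + 5) = sqrt(49 + 5) = sqrt(54) = 3*sqrt(6) ≈ 7.3485)
L(Q) = 3*sqrt(6) (L(Q) = 2*(-3/3)*(1 - 3/3) + 3*sqrt(6) = 2*(-3*1/3)*(1 - 3*1/3) + 3*sqrt(6) = 2*(-1)*(1 - 1) + 3*sqrt(6) = 2*(-1)*0 + 3*sqrt(6) = 0 + 3*sqrt(6) = 3*sqrt(6))
(20 - 42)*L(2) = (20 - 42)*(3*sqrt(6)) = -66*sqrt(6)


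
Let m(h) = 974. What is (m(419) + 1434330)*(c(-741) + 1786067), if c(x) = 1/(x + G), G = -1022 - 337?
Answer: 1345863282059374/525 ≈ 2.5636e+12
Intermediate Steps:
G = -1359
c(x) = 1/(-1359 + x) (c(x) = 1/(x - 1359) = 1/(-1359 + x))
(m(419) + 1434330)*(c(-741) + 1786067) = (974 + 1434330)*(1/(-1359 - 741) + 1786067) = 1435304*(1/(-2100) + 1786067) = 1435304*(-1/2100 + 1786067) = 1435304*(3750740699/2100) = 1345863282059374/525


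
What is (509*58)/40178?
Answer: 14761/20089 ≈ 0.73478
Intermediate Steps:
(509*58)/40178 = 29522*(1/40178) = 14761/20089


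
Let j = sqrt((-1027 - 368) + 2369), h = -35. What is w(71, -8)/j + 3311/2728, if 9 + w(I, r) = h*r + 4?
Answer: 301/248 + 275*sqrt(974)/974 ≈ 10.025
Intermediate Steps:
j = sqrt(974) (j = sqrt(-1395 + 2369) = sqrt(974) ≈ 31.209)
w(I, r) = -5 - 35*r (w(I, r) = -9 + (-35*r + 4) = -9 + (4 - 35*r) = -5 - 35*r)
w(71, -8)/j + 3311/2728 = (-5 - 35*(-8))/(sqrt(974)) + 3311/2728 = (-5 + 280)*(sqrt(974)/974) + 3311*(1/2728) = 275*(sqrt(974)/974) + 301/248 = 275*sqrt(974)/974 + 301/248 = 301/248 + 275*sqrt(974)/974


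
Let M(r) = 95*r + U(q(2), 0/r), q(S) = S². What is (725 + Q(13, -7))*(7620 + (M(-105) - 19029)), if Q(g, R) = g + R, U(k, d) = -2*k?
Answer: -15637552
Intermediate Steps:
M(r) = -8 + 95*r (M(r) = 95*r - 2*2² = 95*r - 2*4 = 95*r - 8 = -8 + 95*r)
Q(g, R) = R + g
(725 + Q(13, -7))*(7620 + (M(-105) - 19029)) = (725 + (-7 + 13))*(7620 + ((-8 + 95*(-105)) - 19029)) = (725 + 6)*(7620 + ((-8 - 9975) - 19029)) = 731*(7620 + (-9983 - 19029)) = 731*(7620 - 29012) = 731*(-21392) = -15637552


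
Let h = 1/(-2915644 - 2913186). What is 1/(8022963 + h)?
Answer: 5828830/46764487423289 ≈ 1.2464e-7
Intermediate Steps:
h = -1/5828830 (h = 1/(-5828830) = -1/5828830 ≈ -1.7156e-7)
1/(8022963 + h) = 1/(8022963 - 1/5828830) = 1/(46764487423289/5828830) = 5828830/46764487423289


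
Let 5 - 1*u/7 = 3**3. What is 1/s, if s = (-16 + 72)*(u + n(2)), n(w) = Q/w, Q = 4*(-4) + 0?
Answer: -1/9072 ≈ -0.00011023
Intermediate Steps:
Q = -16 (Q = -16 + 0 = -16)
u = -154 (u = 35 - 7*3**3 = 35 - 7*27 = 35 - 189 = -154)
n(w) = -16/w
s = -9072 (s = (-16 + 72)*(-154 - 16/2) = 56*(-154 - 16*1/2) = 56*(-154 - 8) = 56*(-162) = -9072)
1/s = 1/(-9072) = -1/9072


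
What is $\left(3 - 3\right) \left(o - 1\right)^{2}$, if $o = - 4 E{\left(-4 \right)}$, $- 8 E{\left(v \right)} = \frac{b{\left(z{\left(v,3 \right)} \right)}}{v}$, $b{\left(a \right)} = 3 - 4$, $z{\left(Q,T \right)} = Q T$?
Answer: $0$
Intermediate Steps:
$b{\left(a \right)} = -1$
$E{\left(v \right)} = \frac{1}{8 v}$ ($E{\left(v \right)} = - \frac{\left(-1\right) \frac{1}{v}}{8} = \frac{1}{8 v}$)
$o = \frac{1}{8}$ ($o = - 4 \frac{1}{8 \left(-4\right)} = - 4 \cdot \frac{1}{8} \left(- \frac{1}{4}\right) = \left(-4\right) \left(- \frac{1}{32}\right) = \frac{1}{8} \approx 0.125$)
$\left(3 - 3\right) \left(o - 1\right)^{2} = \left(3 - 3\right) \left(\frac{1}{8} - 1\right)^{2} = 0 \left(- \frac{7}{8}\right)^{2} = 0 \cdot \frac{49}{64} = 0$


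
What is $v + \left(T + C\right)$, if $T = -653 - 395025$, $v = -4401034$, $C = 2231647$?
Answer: $-2565065$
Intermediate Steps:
$T = -395678$ ($T = -653 - 395025 = -395678$)
$v + \left(T + C\right) = -4401034 + \left(-395678 + 2231647\right) = -4401034 + 1835969 = -2565065$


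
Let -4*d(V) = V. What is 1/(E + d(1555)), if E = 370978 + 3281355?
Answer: 4/14607777 ≈ 2.7383e-7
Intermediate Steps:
d(V) = -V/4
E = 3652333
1/(E + d(1555)) = 1/(3652333 - 1/4*1555) = 1/(3652333 - 1555/4) = 1/(14607777/4) = 4/14607777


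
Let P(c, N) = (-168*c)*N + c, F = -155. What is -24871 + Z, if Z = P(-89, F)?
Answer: -2342520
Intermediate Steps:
P(c, N) = c - 168*N*c (P(c, N) = -168*N*c + c = c - 168*N*c)
Z = -2317649 (Z = -89*(1 - 168*(-155)) = -89*(1 + 26040) = -89*26041 = -2317649)
-24871 + Z = -24871 - 2317649 = -2342520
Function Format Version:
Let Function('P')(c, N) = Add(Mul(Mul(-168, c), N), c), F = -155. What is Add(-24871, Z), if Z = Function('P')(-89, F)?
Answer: -2342520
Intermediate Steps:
Function('P')(c, N) = Add(c, Mul(-168, N, c)) (Function('P')(c, N) = Add(Mul(-168, N, c), c) = Add(c, Mul(-168, N, c)))
Z = -2317649 (Z = Mul(-89, Add(1, Mul(-168, -155))) = Mul(-89, Add(1, 26040)) = Mul(-89, 26041) = -2317649)
Add(-24871, Z) = Add(-24871, -2317649) = -2342520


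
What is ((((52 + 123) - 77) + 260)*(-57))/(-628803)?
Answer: 6802/209601 ≈ 0.032452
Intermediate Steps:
((((52 + 123) - 77) + 260)*(-57))/(-628803) = (((175 - 77) + 260)*(-57))*(-1/628803) = ((98 + 260)*(-57))*(-1/628803) = (358*(-57))*(-1/628803) = -20406*(-1/628803) = 6802/209601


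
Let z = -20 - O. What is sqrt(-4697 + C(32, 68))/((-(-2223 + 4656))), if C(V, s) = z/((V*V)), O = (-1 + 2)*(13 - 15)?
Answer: -I*sqrt(4809746)/77856 ≈ -0.028169*I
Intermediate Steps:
O = -2 (O = 1*(-2) = -2)
z = -18 (z = -20 - 1*(-2) = -20 + 2 = -18)
C(V, s) = -18/V**2
sqrt(-4697 + C(32, 68))/((-(-2223 + 4656))) = sqrt(-4697 - 18/32**2)/((-(-2223 + 4656))) = sqrt(-4697 - 18*1/1024)/((-1*2433)) = sqrt(-4697 - 9/512)/(-2433) = sqrt(-2404873/512)*(-1/2433) = (I*sqrt(4809746)/32)*(-1/2433) = -I*sqrt(4809746)/77856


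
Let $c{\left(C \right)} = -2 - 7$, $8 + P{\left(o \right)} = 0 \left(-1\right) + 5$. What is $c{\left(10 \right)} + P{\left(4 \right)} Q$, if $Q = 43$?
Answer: $-138$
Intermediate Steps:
$P{\left(o \right)} = -3$ ($P{\left(o \right)} = -8 + \left(0 \left(-1\right) + 5\right) = -8 + \left(0 + 5\right) = -8 + 5 = -3$)
$c{\left(C \right)} = -9$ ($c{\left(C \right)} = -2 - 7 = -9$)
$c{\left(10 \right)} + P{\left(4 \right)} Q = -9 - 129 = -138$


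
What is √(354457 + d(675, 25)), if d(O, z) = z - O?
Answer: √353807 ≈ 594.82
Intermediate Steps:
√(354457 + d(675, 25)) = √(354457 + (25 - 1*675)) = √(354457 + (25 - 675)) = √(354457 - 650) = √353807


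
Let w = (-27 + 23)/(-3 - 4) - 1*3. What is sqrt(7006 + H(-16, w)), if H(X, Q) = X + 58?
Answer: 2*sqrt(1762) ≈ 83.952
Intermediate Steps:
w = -17/7 (w = -4/(-7) - 3 = -4*(-1/7) - 3 = 4/7 - 3 = -17/7 ≈ -2.4286)
H(X, Q) = 58 + X
sqrt(7006 + H(-16, w)) = sqrt(7006 + (58 - 16)) = sqrt(7006 + 42) = sqrt(7048) = 2*sqrt(1762)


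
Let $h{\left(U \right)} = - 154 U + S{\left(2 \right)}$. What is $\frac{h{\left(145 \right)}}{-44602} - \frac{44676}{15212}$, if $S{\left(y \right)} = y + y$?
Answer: $- \frac{206626980}{84810703} \approx -2.4363$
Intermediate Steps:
$S{\left(y \right)} = 2 y$
$h{\left(U \right)} = 4 - 154 U$ ($h{\left(U \right)} = - 154 U + 2 \cdot 2 = - 154 U + 4 = 4 - 154 U$)
$\frac{h{\left(145 \right)}}{-44602} - \frac{44676}{15212} = \frac{4 - 22330}{-44602} - \frac{44676}{15212} = \left(4 - 22330\right) \left(- \frac{1}{44602}\right) - \frac{11169}{3803} = \left(-22326\right) \left(- \frac{1}{44602}\right) - \frac{11169}{3803} = \frac{11163}{22301} - \frac{11169}{3803} = - \frac{206626980}{84810703}$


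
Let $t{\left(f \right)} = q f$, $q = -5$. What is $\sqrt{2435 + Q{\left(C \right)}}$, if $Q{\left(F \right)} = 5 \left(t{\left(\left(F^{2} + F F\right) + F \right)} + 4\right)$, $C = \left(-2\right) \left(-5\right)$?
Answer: $i \sqrt{2795} \approx 52.868 i$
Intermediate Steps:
$C = 10$
$t{\left(f \right)} = - 5 f$
$Q{\left(F \right)} = 20 - 50 F^{2} - 25 F$ ($Q{\left(F \right)} = 5 \left(- 5 \left(\left(F^{2} + F F\right) + F\right) + 4\right) = 5 \left(- 5 \left(\left(F^{2} + F^{2}\right) + F\right) + 4\right) = 5 \left(- 5 \left(2 F^{2} + F\right) + 4\right) = 5 \left(- 5 \left(F + 2 F^{2}\right) + 4\right) = 5 \left(\left(- 10 F^{2} - 5 F\right) + 4\right) = 5 \left(4 - 10 F^{2} - 5 F\right) = 20 - 50 F^{2} - 25 F$)
$\sqrt{2435 + Q{\left(C \right)}} = \sqrt{2435 - \left(230 + 5000\right)} = \sqrt{2435 - 5230} = \sqrt{-2795} = i \sqrt{2795}$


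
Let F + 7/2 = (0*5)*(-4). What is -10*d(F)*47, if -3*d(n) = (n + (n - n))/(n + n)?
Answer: 235/3 ≈ 78.333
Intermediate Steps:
F = -7/2 (F = -7/2 + (0*5)*(-4) = -7/2 + 0*(-4) = -7/2 + 0 = -7/2 ≈ -3.5000)
d(n) = -⅙ (d(n) = -(n + (n - n))/(3*(n + n)) = -(n + 0)/(3*(2*n)) = -n*1/(2*n)/3 = -⅓*½ = -⅙)
-10*d(F)*47 = -10*(-⅙)*47 = (5/3)*47 = 235/3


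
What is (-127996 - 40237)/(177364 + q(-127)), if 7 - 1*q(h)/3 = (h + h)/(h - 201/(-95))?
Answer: -997958156/1052211625 ≈ -0.94844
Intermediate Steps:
q(h) = 21 - 6*h/(201/95 + h) (q(h) = 21 - 3*(h + h)/(h - 201/(-95)) = 21 - 3*2*h/(h - 201*(-1/95)) = 21 - 3*2*h/(h + 201/95) = 21 - 3*2*h/(201/95 + h) = 21 - 6*h/(201/95 + h))
(-127996 - 40237)/(177364 + q(-127)) = (-127996 - 40237)/(177364 + 3*(1407 + 475*(-127))/(201 + 95*(-127))) = -168233/(177364 + 3*(1407 - 60325)/(201 - 12065)) = -168233/(177364 + 3*(-58918)/(-11864)) = -168233/(177364 + 3*(-1/11864)*(-58918)) = -168233/(177364 + 88377/5932) = -168233/1052211625/5932 = -168233*5932/1052211625 = -997958156/1052211625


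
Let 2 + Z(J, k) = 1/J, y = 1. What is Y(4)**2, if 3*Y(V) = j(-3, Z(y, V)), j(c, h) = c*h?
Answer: 1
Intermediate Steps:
Z(J, k) = -2 + 1/J
Y(V) = 1 (Y(V) = (-3*(-2 + 1/1))/3 = (-3*(-2 + 1))/3 = (-3*(-1))/3 = (1/3)*3 = 1)
Y(4)**2 = 1**2 = 1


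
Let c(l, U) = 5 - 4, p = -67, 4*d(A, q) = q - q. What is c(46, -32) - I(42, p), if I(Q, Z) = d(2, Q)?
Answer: 1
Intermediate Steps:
d(A, q) = 0 (d(A, q) = (q - q)/4 = (¼)*0 = 0)
I(Q, Z) = 0
c(l, U) = 1
c(46, -32) - I(42, p) = 1 - 1*0 = 1 + 0 = 1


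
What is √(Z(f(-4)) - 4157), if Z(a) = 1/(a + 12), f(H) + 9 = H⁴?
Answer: I*√278855458/259 ≈ 64.475*I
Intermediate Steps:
f(H) = -9 + H⁴
Z(a) = 1/(12 + a)
√(Z(f(-4)) - 4157) = √(1/(12 + (-9 + (-4)⁴)) - 4157) = √(1/(12 + (-9 + 256)) - 4157) = √(1/(12 + 247) - 4157) = √(1/259 - 4157) = √(-1076662/259) = I*√278855458/259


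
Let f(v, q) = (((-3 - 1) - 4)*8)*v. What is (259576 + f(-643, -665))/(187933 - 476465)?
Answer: -75182/72133 ≈ -1.0423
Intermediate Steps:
f(v, q) = -64*v (f(v, q) = ((-4 - 4)*8)*v = (-8*8)*v = -64*v)
(259576 + f(-643, -665))/(187933 - 476465) = (259576 - 64*(-643))/(187933 - 476465) = (259576 + 41152)/(-288532) = 300728*(-1/288532) = -75182/72133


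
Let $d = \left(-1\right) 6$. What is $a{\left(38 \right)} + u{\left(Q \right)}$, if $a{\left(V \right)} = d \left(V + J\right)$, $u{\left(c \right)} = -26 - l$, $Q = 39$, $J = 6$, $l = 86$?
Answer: $-376$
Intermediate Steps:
$d = -6$
$u{\left(c \right)} = -112$ ($u{\left(c \right)} = -26 - 86 = -112$)
$a{\left(V \right)} = -36 - 6 V$ ($a{\left(V \right)} = - 6 \left(V + 6\right) = - 6 \left(6 + V\right) = -36 - 6 V$)
$a{\left(38 \right)} + u{\left(Q \right)} = \left(-36 - 228\right) - 112 = -264 - 112 = -376$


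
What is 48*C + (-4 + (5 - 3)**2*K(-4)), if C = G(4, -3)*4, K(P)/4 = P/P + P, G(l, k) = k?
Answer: -628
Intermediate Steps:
K(P) = 4 + 4*P (K(P) = 4*(P/P + P) = 4*(1 + P) = 4 + 4*P)
C = -12 (C = -3*4 = -12)
48*C + (-4 + (5 - 3)**2*K(-4)) = 48*(-12) + (-4 + (5 - 3)**2*(4 + 4*(-4))) = -576 + (-4 + 2**2*(4 - 16)) = -576 + (-4 + 4*(-12)) = -576 + (-4 - 48) = -576 - 52 = -628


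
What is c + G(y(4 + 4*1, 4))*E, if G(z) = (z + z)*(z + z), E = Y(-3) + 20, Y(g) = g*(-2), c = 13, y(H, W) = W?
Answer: 1677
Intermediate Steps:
Y(g) = -2*g
E = 26 (E = -2*(-3) + 20 = 6 + 20 = 26)
G(z) = 4*z² (G(z) = (2*z)*(2*z) = 4*z²)
c + G(y(4 + 4*1, 4))*E = 13 + (4*4²)*26 = 13 + (4*16)*26 = 13 + 64*26 = 13 + 1664 = 1677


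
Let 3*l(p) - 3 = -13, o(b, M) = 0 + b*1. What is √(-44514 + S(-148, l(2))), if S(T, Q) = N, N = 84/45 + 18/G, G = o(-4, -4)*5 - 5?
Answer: 4*I*√625962/15 ≈ 210.98*I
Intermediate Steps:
o(b, M) = b (o(b, M) = 0 + b = b)
l(p) = -10/3 (l(p) = 1 + (⅓)*(-13) = 1 - 13/3 = -10/3)
G = -25 (G = -4*5 - 5 = -20 - 5 = -25)
N = 86/75 (N = 84/45 + 18/(-25) = 84*(1/45) + 18*(-1/25) = 28/15 - 18/25 = 86/75 ≈ 1.1467)
S(T, Q) = 86/75
√(-44514 + S(-148, l(2))) = √(-44514 + 86/75) = √(-3338464/75) = 4*I*√625962/15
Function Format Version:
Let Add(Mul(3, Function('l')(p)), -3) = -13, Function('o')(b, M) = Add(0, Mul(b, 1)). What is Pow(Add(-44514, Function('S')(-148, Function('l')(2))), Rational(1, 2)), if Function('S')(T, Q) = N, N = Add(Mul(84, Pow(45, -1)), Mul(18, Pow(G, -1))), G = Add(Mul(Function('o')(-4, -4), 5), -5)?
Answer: Mul(Rational(4, 15), I, Pow(625962, Rational(1, 2))) ≈ Mul(210.98, I)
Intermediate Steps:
Function('o')(b, M) = b (Function('o')(b, M) = Add(0, b) = b)
Function('l')(p) = Rational(-10, 3) (Function('l')(p) = Add(1, Mul(Rational(1, 3), -13)) = Add(1, Rational(-13, 3)) = Rational(-10, 3))
G = -25 (G = Add(Mul(-4, 5), -5) = Add(-20, -5) = -25)
N = Rational(86, 75) (N = Add(Mul(84, Pow(45, -1)), Mul(18, Pow(-25, -1))) = Add(Mul(84, Rational(1, 45)), Mul(18, Rational(-1, 25))) = Add(Rational(28, 15), Rational(-18, 25)) = Rational(86, 75) ≈ 1.1467)
Function('S')(T, Q) = Rational(86, 75)
Pow(Add(-44514, Function('S')(-148, Function('l')(2))), Rational(1, 2)) = Pow(Add(-44514, Rational(86, 75)), Rational(1, 2)) = Pow(Rational(-3338464, 75), Rational(1, 2)) = Mul(Rational(4, 15), I, Pow(625962, Rational(1, 2)))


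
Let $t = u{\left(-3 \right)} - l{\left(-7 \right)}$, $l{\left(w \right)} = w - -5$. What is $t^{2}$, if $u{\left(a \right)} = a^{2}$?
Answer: $121$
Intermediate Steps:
$l{\left(w \right)} = 5 + w$ ($l{\left(w \right)} = w + 5 = 5 + w$)
$t = 11$ ($t = \left(-3\right)^{2} - \left(5 - 7\right) = 9 - -2 = 9 + 2 = 11$)
$t^{2} = 11^{2} = 121$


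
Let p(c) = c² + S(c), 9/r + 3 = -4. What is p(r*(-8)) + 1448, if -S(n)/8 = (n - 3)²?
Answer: 7904/7 ≈ 1129.1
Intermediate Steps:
S(n) = -8*(-3 + n)² (S(n) = -8*(n - 3)² = -8*(-3 + n)²)
r = -9/7 (r = 9/(-3 - 4) = 9/(-7) = 9*(-⅐) = -9/7 ≈ -1.2857)
p(c) = c² - 8*(-3 + c)²
p(r*(-8)) + 1448 = ((-9/7*(-8))² - 8*(-3 - 9/7*(-8))²) + 1448 = ((72/7)² - 8*(-3 + 72/7)²) + 1448 = (5184/49 - 8*(51/7)²) + 1448 = (5184/49 - 8*2601/49) + 1448 = (5184/49 - 20808/49) + 1448 = -2232/7 + 1448 = 7904/7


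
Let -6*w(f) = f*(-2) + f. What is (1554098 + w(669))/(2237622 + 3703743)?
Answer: 3108419/11882730 ≈ 0.26159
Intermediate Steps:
w(f) = f/6 (w(f) = -(f*(-2) + f)/6 = -(-2*f + f)/6 = -(-1)*f/6 = f/6)
(1554098 + w(669))/(2237622 + 3703743) = (1554098 + (1/6)*669)/(2237622 + 3703743) = (1554098 + 223/2)/5941365 = (3108419/2)*(1/5941365) = 3108419/11882730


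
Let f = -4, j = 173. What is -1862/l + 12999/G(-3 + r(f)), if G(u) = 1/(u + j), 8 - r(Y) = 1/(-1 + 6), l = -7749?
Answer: 12792616207/5535 ≈ 2.3112e+6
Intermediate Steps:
r(Y) = 39/5 (r(Y) = 8 - 1/(-1 + 6) = 8 - 1/5 = 8 - 1*⅕ = 8 - ⅕ = 39/5)
G(u) = 1/(173 + u) (G(u) = 1/(u + 173) = 1/(173 + u))
-1862/l + 12999/G(-3 + r(f)) = -1862/(-7749) + 12999/(1/(173 + (-3 + 39/5))) = -1862*(-1/7749) + 12999/(1/(173 + 24/5)) = 266/1107 + 12999/(1/(889/5)) = 266/1107 + 12999/(5/889) = 266/1107 + 12999*(889/5) = 266/1107 + 11556111/5 = 12792616207/5535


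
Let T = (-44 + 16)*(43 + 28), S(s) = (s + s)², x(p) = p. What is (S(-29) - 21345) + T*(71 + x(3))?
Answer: -165093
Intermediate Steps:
S(s) = 4*s² (S(s) = (2*s)² = 4*s²)
T = -1988 (T = -28*71 = -1988)
(S(-29) - 21345) + T*(71 + x(3)) = (4*(-29)² - 21345) - 1988*(71 + 3) = (4*841 - 21345) - 1988*74 = (3364 - 21345) - 147112 = -17981 - 147112 = -165093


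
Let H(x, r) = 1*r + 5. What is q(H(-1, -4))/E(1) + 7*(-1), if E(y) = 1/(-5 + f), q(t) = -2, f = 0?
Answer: 3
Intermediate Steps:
H(x, r) = 5 + r (H(x, r) = r + 5 = 5 + r)
E(y) = -⅕ (E(y) = 1/(-5 + 0) = 1/(-5) = -⅕)
q(H(-1, -4))/E(1) + 7*(-1) = -2/(-⅕) + 7*(-1) = -5*(-2) - 7 = 10 - 7 = 3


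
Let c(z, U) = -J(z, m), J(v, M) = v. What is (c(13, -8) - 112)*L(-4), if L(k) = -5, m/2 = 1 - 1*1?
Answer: 625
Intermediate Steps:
m = 0 (m = 2*(1 - 1*1) = 2*(1 - 1) = 2*0 = 0)
c(z, U) = -z
(c(13, -8) - 112)*L(-4) = (-1*13 - 112)*(-5) = (-13 - 112)*(-5) = -125*(-5) = 625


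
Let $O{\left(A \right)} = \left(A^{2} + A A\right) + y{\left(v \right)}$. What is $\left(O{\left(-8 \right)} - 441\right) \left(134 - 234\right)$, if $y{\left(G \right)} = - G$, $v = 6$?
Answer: $31900$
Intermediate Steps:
$O{\left(A \right)} = -6 + 2 A^{2}$ ($O{\left(A \right)} = \left(A^{2} + A A\right) - 6 = \left(A^{2} + A^{2}\right) - 6 = 2 A^{2} - 6 = -6 + 2 A^{2}$)
$\left(O{\left(-8 \right)} - 441\right) \left(134 - 234\right) = \left(\left(-6 + 2 \left(-8\right)^{2}\right) - 441\right) \left(134 - 234\right) = \left(\left(-6 + 2 \cdot 64\right) - 441\right) \left(-100\right) = \left(\left(-6 + 128\right) - 441\right) \left(-100\right) = \left(122 - 441\right) \left(-100\right) = \left(-319\right) \left(-100\right) = 31900$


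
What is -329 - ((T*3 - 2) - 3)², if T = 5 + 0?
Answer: -429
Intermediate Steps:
T = 5
-329 - ((T*3 - 2) - 3)² = -329 - ((5*3 - 2) - 3)² = -329 - ((15 - 2) - 3)² = -329 - (13 - 3)² = -329 - 1*10² = -329 - 1*100 = -329 - 100 = -429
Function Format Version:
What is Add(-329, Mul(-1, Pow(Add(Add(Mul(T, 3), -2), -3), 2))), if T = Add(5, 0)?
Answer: -429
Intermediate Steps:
T = 5
Add(-329, Mul(-1, Pow(Add(Add(Mul(T, 3), -2), -3), 2))) = Add(-329, Mul(-1, Pow(Add(Add(Mul(5, 3), -2), -3), 2))) = Add(-329, Mul(-1, Pow(Add(Add(15, -2), -3), 2))) = Add(-329, Mul(-1, Pow(Add(13, -3), 2))) = Add(-329, Mul(-1, Pow(10, 2))) = Add(-329, Mul(-1, 100)) = Add(-329, -100) = -429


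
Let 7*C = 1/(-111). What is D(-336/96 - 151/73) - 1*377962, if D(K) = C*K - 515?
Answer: -14311729007/37814 ≈ -3.7848e+5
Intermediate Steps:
C = -1/777 (C = (⅐)/(-111) = (⅐)*(-1/111) = -1/777 ≈ -0.0012870)
D(K) = -515 - K/777 (D(K) = -K/777 - 515 = -515 - K/777)
D(-336/96 - 151/73) - 1*377962 = (-515 - (-336/96 - 151/73)/777) - 1*377962 = (-515 - (-336*1/96 - 151*1/73)/777) - 377962 = (-515 - (-7/2 - 151/73)/777) - 377962 = (-515 - 1/777*(-813/146)) - 377962 = (-515 + 271/37814) - 377962 = -19473939/37814 - 377962 = -14311729007/37814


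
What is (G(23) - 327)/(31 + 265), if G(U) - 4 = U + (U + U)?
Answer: -127/148 ≈ -0.85811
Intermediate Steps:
G(U) = 4 + 3*U (G(U) = 4 + (U + (U + U)) = 4 + (U + 2*U) = 4 + 3*U)
(G(23) - 327)/(31 + 265) = ((4 + 3*23) - 327)/(31 + 265) = ((4 + 69) - 327)/296 = (73 - 327)*(1/296) = -254*1/296 = -127/148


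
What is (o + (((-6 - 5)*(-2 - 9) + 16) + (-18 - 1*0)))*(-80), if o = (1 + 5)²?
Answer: -12400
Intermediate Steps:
o = 36 (o = 6² = 36)
(o + (((-6 - 5)*(-2 - 9) + 16) + (-18 - 1*0)))*(-80) = (36 + (((-6 - 5)*(-2 - 9) + 16) + (-18 - 1*0)))*(-80) = (36 + ((-11*(-11) + 16) + (-18 + 0)))*(-80) = (36 + ((121 + 16) - 18))*(-80) = (36 + (137 - 18))*(-80) = (36 + 119)*(-80) = 155*(-80) = -12400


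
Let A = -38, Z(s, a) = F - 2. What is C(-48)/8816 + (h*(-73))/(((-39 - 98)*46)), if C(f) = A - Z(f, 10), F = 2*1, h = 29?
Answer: 242421/731032 ≈ 0.33161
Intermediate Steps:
F = 2
Z(s, a) = 0 (Z(s, a) = 2 - 2 = 0)
C(f) = -38 (C(f) = -38 - 1*0 = -38 + 0 = -38)
C(-48)/8816 + (h*(-73))/(((-39 - 98)*46)) = -38/8816 + (29*(-73))/(((-39 - 98)*46)) = -38*1/8816 - 2117/((-137*46)) = -1/232 - 2117/(-6302) = -1/232 - 2117*(-1/6302) = -1/232 + 2117/6302 = 242421/731032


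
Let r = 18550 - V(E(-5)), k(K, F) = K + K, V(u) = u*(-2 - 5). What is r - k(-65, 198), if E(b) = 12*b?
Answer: 18260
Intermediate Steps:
V(u) = -7*u (V(u) = u*(-7) = -7*u)
k(K, F) = 2*K
r = 18130 (r = 18550 - (-7)*12*(-5) = 18550 - (-7)*(-60) = 18550 - 1*420 = 18550 - 420 = 18130)
r - k(-65, 198) = 18130 - 2*(-65) = 18130 - 1*(-130) = 18130 + 130 = 18260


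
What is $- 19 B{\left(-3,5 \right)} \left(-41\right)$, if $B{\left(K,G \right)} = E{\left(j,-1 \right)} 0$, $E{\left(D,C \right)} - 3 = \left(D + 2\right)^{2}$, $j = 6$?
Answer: $0$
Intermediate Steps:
$E{\left(D,C \right)} = 3 + \left(2 + D\right)^{2}$ ($E{\left(D,C \right)} = 3 + \left(D + 2\right)^{2} = 3 + \left(2 + D\right)^{2}$)
$B{\left(K,G \right)} = 0$ ($B{\left(K,G \right)} = \left(3 + \left(2 + 6\right)^{2}\right) 0 = \left(3 + 8^{2}\right) 0 = \left(3 + 64\right) 0 = 67 \cdot 0 = 0$)
$- 19 B{\left(-3,5 \right)} \left(-41\right) = \left(-19\right) 0 \left(-41\right) = 0 \left(-41\right) = 0$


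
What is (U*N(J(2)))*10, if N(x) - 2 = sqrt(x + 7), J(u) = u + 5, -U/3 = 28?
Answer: -1680 - 840*sqrt(14) ≈ -4823.0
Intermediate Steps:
U = -84 (U = -3*28 = -84)
J(u) = 5 + u
N(x) = 2 + sqrt(7 + x) (N(x) = 2 + sqrt(x + 7) = 2 + sqrt(7 + x))
(U*N(J(2)))*10 = -84*(2 + sqrt(7 + (5 + 2)))*10 = -84*(2 + sqrt(7 + 7))*10 = -84*(2 + sqrt(14))*10 = (-168 - 84*sqrt(14))*10 = -1680 - 840*sqrt(14)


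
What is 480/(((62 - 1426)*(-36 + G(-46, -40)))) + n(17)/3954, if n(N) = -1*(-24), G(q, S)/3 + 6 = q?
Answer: 14207/1797752 ≈ 0.0079027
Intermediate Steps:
G(q, S) = -18 + 3*q
n(N) = 24
480/(((62 - 1426)*(-36 + G(-46, -40)))) + n(17)/3954 = 480/(((62 - 1426)*(-36 + (-18 + 3*(-46))))) + 24/3954 = 480/((-1364*(-36 + (-18 - 138)))) + 24*(1/3954) = 480/((-1364*(-36 - 156))) + 4/659 = 480/((-1364*(-192))) + 4/659 = 480/261888 + 4/659 = 480*(1/261888) + 4/659 = 5/2728 + 4/659 = 14207/1797752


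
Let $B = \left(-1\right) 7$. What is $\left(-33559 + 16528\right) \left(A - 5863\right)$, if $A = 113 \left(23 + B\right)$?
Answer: $69060705$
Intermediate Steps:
$B = -7$
$A = 1808$ ($A = 113 \left(23 - 7\right) = 113 \cdot 16 = 1808$)
$\left(-33559 + 16528\right) \left(A - 5863\right) = \left(-33559 + 16528\right) \left(1808 - 5863\right) = - 17031 \left(1808 - 5863\right) = \left(-17031\right) \left(-4055\right) = 69060705$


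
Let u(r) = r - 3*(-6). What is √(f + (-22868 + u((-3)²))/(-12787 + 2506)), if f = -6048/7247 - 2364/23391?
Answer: √10128868325235468757/2806407997 ≈ 1.1340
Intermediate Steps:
u(r) = 18 + r (u(r) = r + 18 = 18 + r)
f = -52866892/56504859 (f = -6048*1/7247 - 2364*1/23391 = -6048/7247 - 788/7797 = -52866892/56504859 ≈ -0.93562)
√(f + (-22868 + u((-3)²))/(-12787 + 2506)) = √(-52866892/56504859 + (-22868 + (18 + (-3)²))/(-12787 + 2506)) = √(-52866892/56504859 + (-22868 + (18 + 9))/(-10281)) = √(-52866892/56504859 + (-22868 + 27)*(-1/10281)) = √(-52866892/56504859 - 22841*(-1/10281)) = √(-52866892/56504859 + 22841/10281) = √(3609193081/2806407997) = √10128868325235468757/2806407997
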